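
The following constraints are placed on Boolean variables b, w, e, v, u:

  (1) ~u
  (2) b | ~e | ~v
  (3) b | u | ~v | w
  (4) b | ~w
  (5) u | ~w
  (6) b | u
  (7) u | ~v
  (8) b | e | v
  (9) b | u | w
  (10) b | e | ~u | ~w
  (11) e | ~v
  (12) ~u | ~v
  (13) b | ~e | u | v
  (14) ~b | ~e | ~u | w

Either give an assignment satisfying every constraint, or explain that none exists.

b = True; w = False; e = True; v = False; u = False

Unit clause (~u) forces u = False.
In (u | ~w) only ~w is left, so w = False.
In (b | u) only b is left, so b = True.
In (u | ~v) only ~v is left, so v = False.
Set e = True.
All clauses satisfied.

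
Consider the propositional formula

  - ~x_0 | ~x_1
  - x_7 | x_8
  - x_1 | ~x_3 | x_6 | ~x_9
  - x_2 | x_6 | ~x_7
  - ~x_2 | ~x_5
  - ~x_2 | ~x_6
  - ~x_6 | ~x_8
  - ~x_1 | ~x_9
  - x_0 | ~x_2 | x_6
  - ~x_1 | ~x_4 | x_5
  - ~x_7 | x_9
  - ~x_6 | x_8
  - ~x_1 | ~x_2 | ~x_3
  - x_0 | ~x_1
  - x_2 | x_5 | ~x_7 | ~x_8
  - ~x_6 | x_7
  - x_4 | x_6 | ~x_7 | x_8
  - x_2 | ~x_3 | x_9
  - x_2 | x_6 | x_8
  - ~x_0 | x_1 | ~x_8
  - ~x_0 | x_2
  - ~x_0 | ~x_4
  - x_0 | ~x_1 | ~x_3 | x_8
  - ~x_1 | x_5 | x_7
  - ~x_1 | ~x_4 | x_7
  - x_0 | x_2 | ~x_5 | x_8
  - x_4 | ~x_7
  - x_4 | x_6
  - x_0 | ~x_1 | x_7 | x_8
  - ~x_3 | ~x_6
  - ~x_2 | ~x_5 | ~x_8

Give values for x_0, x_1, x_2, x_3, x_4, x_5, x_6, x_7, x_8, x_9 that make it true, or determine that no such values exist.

x_0: False; x_1: False; x_2: False; x_3: False; x_4: True; x_5: True; x_6: False; x_7: False; x_8: True; x_9: False

Set x_0 = False.
  then (x_0 | ~x_1) forces x_1 = False.
Try x_2 = True:
  (~x_2 | ~x_5) forces x_5 = False.
  (~x_2 | ~x_6) forces x_6 = False.
  clause (x_0 | ~x_2 | x_6) is falsified — backtrack.
So x_2 = False.
Set x_3 = False.
Set x_4 = True.
Set x_5 = True.
  then (x_0 | x_2 | ~x_5 | x_8) forces x_8 = True.
  then (~x_6 | ~x_8) forces x_6 = False.
  then (x_2 | x_6 | ~x_7) forces x_7 = False.
Set x_9 = False.
All clauses satisfied.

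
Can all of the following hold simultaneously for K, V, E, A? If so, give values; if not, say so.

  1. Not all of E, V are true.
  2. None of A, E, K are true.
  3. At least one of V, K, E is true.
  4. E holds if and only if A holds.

K = False; V = True; E = False; A = False

  (1) {E, V}: 1/2 true — not all ✓
  (2) {A, E, K}: 0 true — none ✓
  (3) {V, K, E}: 1 true — at least one ✓
  (4) E=F, A=F — same ✓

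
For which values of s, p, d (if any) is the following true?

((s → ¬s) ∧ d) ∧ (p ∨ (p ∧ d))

s = False, p = True, d = True

  (s → ¬s) ∧ d = True
    s → ¬s = True
      ¬s = True
  p ∨ (p ∧ d) = True
    p ∧ d = True
Both conjuncts True, so the formula holds.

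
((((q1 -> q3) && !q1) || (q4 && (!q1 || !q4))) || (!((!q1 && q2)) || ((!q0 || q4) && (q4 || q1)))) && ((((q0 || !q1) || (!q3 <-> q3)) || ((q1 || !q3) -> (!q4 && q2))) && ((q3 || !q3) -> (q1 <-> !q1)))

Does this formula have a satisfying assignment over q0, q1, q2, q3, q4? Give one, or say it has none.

The formula is unsatisfiable.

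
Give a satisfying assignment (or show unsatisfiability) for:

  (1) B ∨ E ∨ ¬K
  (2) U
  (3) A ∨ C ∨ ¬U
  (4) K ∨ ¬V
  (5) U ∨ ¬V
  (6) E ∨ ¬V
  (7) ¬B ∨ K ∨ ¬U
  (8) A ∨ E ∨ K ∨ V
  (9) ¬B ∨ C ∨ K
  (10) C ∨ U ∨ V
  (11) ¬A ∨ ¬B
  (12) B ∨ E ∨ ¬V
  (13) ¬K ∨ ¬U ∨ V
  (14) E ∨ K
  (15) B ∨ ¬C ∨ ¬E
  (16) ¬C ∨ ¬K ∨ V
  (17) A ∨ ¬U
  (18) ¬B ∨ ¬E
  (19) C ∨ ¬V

Unit clause (U) forces U = True.
In (A ∨ ¬U) only A is left, so A = True.
In (¬A ∨ ¬B) only ¬B is left, so B = False.
Try K = True:
  (B ∨ E ∨ ¬K) forces E = True.
  (¬K ∨ ¬U ∨ V) forces V = True.
  (B ∨ ¬C ∨ ¬E) forces C = False.
  clause (C ∨ ¬V) is falsified — backtrack.
So K = False.
  then (K ∨ ¬V) forces V = False.
  then (E ∨ K) forces E = True.
  then (B ∨ ¬C ∨ ¬E) forces C = False.
All clauses satisfied.

B: False; A: True; K: False; V: False; C: False; U: True; E: True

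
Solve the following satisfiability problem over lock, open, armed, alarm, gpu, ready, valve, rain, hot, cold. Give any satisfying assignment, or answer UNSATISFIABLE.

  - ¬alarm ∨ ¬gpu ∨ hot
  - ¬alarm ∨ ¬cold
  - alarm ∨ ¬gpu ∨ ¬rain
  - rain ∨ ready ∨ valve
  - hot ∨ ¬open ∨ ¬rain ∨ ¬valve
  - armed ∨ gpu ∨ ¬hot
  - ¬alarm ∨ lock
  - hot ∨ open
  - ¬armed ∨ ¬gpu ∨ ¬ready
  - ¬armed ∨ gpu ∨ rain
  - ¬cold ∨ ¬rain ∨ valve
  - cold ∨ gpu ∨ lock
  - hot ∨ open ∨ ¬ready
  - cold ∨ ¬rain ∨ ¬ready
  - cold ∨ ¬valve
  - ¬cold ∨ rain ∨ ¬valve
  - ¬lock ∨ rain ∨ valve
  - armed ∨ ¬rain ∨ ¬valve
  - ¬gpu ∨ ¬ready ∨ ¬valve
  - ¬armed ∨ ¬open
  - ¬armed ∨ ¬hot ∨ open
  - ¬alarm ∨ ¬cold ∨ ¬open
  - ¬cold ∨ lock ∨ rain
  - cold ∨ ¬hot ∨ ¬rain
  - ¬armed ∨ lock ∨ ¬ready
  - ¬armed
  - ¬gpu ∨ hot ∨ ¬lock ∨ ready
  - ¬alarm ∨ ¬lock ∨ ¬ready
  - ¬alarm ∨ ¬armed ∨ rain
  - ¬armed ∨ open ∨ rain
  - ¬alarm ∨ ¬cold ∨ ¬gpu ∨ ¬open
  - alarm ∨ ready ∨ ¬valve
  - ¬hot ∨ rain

Unit clause (¬armed) forces armed = False.
Set lock = True.
Set open = True.
Set alarm = True.
  then (¬alarm ∨ ¬cold) forces cold = False.
  then (cold ∨ ¬valve) forces valve = False.
  then (¬lock ∨ rain ∨ valve) forces rain = True.
  then (cold ∨ ¬hot ∨ ¬rain) forces hot = False.
  then (¬alarm ∨ ¬lock ∨ ¬ready) forces ready = False.
  then (¬alarm ∨ ¬gpu ∨ hot) forces gpu = False.
All clauses satisfied.

lock=T, open=T, armed=F, alarm=T, gpu=F, ready=F, valve=F, rain=T, hot=F, cold=F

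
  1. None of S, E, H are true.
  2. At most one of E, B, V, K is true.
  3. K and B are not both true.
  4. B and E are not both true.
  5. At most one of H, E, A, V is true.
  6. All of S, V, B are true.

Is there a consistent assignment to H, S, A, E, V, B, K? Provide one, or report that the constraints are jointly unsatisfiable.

The formula is unsatisfiable.

Case S = True:
  Constraint (1) is violated (S=T) — contradiction.
Case S = False:
  Constraint (6) is violated (S=F) — contradiction.
Both cases fail — unsatisfiable.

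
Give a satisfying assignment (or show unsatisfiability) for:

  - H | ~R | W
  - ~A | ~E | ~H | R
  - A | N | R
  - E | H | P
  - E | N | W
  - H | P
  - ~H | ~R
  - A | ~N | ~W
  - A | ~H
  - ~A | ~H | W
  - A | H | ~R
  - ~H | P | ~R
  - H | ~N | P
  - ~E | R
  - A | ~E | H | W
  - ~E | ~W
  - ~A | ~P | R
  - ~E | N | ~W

Set P = False.
  then (H | P) forces H = True.
  then (~H | ~R) forces R = False.
  then (A | ~H) forces A = True.
  then (~A | ~H | W) forces W = True.
  then (~E | R) forces E = False.
Set N = True.
All clauses satisfied.

P: False, H: True, E: False, N: True, R: False, A: True, W: True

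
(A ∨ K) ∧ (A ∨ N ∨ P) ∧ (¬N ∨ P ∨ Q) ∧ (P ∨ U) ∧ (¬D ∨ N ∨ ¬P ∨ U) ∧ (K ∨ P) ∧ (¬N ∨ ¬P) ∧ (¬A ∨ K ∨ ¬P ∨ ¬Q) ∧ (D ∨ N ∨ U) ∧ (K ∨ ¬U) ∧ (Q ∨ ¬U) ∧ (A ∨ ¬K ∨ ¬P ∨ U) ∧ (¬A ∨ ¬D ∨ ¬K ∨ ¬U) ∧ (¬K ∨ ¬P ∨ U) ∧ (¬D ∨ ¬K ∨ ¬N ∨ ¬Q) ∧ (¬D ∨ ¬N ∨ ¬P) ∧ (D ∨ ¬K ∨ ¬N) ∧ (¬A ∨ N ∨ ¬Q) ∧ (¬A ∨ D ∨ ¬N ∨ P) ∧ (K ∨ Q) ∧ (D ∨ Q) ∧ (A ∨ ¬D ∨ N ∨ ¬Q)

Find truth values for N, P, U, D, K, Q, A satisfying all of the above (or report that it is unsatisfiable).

Set N = False.
Try P = False:
  (A ∨ N ∨ P) forces A = True.
  (P ∨ U) forces U = True.
  (K ∨ P) forces K = True.
  (Q ∨ ¬U) forces Q = True.
  clause (¬A ∨ N ∨ ¬Q) is falsified — backtrack.
So P = True.
Try U = False:
  (¬D ∨ N ∨ ¬P ∨ U) forces D = False.
  clause (D ∨ N ∨ U) is falsified — backtrack.
So U = True.
  then (K ∨ ¬U) forces K = True.
  then (Q ∨ ¬U) forces Q = True.
  then (¬A ∨ N ∨ ¬Q) forces A = False.
  then (A ∨ ¬D ∨ N ∨ ¬Q) forces D = False.
All clauses satisfied.

N = False; P = True; U = True; D = False; K = True; Q = True; A = False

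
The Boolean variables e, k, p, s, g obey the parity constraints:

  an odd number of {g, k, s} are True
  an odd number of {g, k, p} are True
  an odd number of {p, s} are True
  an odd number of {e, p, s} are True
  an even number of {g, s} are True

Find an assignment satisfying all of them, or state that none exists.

Adding constraints 1, 2, 3 mod 2: every variable appears an even number of times on the left, so the left side is 0.
But the right sides sum to 1 (mod 2). 0 ≠ 1 — the system is inconsistent.

UNSATISFIABLE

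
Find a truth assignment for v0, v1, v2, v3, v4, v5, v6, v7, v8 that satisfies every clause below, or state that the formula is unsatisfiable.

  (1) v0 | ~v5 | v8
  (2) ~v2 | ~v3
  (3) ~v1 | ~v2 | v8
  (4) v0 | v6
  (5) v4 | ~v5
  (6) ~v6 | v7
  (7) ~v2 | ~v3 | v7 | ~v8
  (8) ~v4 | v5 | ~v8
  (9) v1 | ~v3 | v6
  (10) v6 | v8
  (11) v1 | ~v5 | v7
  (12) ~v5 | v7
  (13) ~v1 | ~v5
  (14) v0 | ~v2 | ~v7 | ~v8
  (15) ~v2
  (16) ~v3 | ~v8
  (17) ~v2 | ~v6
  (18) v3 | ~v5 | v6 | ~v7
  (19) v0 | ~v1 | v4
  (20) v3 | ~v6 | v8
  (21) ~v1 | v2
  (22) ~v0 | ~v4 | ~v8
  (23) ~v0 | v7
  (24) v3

v0: True; v1: False; v2: False; v3: True; v4: True; v5: False; v6: True; v7: True; v8: False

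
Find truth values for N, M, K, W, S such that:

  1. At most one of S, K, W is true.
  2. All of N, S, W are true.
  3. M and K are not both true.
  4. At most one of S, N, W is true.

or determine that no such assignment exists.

Case N = True:
  (2) forces S = True.
  Constraint (4) is violated (S=T, N=T) — contradiction.
Case N = False:
  Constraint (2) is violated (N=F) — contradiction.
Both cases fail — unsatisfiable.

Unsatisfiable — no assignment works.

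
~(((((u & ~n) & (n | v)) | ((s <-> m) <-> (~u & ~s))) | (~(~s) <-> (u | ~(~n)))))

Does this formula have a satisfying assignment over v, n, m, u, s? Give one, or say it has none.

v: False, n: False, m: False, u: True, s: False

  ~(((((u & ~n) & (n | v)) | ((s <-> m) <-> (~u & ~s))) | (~(~s) <-> (u | ~(~n))))) = True
    (((u & ~n) & (n | v)) | ((s <-> m) <-> (~u & ~s))) | (~(~s) <-> (u | ~(~n))) = False
      ((u & ~n) & (n | v)) | ((s <-> m) <-> (~u & ~s)) = False
        (u & ~n) & (n | v) = False
          u & ~n = True
            ~n = True
          n | v = False
        (s <-> m) <-> (~u & ~s) = False
          s <-> m = True
          ~u & ~s = False
            ~u = False
            ~s = True
      ~(~s) <-> (u | ~(~n)) = False
        ~(~s) = False
          ~s = True
        u | ~(~n) = True
          ~(~n) = False
            ~n = True
The formula evaluates to True.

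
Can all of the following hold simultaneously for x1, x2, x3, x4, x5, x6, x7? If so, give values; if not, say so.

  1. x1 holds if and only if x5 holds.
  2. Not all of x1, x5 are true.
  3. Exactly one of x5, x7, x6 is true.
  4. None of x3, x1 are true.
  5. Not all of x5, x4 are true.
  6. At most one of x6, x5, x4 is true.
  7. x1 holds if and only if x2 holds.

x1 = False; x2 = False; x3 = False; x4 = False; x5 = False; x6 = False; x7 = True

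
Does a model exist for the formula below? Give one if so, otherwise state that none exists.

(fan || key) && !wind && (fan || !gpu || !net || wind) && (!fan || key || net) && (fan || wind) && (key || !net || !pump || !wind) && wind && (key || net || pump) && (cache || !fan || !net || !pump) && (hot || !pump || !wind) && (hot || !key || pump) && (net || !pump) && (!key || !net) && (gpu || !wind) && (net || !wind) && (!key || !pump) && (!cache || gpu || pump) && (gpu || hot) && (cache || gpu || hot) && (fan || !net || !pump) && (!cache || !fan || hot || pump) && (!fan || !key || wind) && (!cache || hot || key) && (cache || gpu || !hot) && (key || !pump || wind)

Unsatisfiable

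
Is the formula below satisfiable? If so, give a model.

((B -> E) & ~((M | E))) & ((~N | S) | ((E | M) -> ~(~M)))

B = False; M = False; S = True; E = False; N = True

  (B -> E) & ~((M | E)) = True
    B -> E = True
    ~((M | E)) = True
      M | E = False
  (~N | S) | ((E | M) -> ~(~M)) = True
    ~N | S = True
      ~N = False
    (E | M) -> ~(~M) = True
      E | M = False
      ~(~M) = False
        ~M = True
Both conjuncts True, so the formula holds.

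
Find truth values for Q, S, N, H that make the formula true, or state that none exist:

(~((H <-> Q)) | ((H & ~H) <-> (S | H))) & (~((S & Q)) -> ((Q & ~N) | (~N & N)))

Q = True, S = True, N = False, H = False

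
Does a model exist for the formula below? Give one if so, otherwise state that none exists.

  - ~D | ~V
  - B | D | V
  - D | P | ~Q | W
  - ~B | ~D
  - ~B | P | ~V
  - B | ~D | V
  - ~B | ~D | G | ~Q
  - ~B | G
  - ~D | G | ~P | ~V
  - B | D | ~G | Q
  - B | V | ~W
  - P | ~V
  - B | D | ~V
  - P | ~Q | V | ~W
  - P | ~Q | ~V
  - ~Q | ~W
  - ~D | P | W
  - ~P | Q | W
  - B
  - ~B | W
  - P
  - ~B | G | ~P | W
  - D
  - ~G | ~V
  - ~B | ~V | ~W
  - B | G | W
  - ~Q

UNSATISFIABLE

Case B = True:
  (~B | ~D) forces D = False.
  Clause (D) is falsified — contradiction.
Case B = False:
  Clause (B) is falsified — contradiction.
Both cases fail, so the formula is unsatisfiable.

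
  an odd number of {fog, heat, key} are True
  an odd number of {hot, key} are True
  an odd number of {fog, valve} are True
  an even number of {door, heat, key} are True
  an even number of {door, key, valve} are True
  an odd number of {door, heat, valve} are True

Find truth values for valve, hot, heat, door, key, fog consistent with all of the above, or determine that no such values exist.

valve = True, hot = True, heat = True, door = True, key = False, fog = False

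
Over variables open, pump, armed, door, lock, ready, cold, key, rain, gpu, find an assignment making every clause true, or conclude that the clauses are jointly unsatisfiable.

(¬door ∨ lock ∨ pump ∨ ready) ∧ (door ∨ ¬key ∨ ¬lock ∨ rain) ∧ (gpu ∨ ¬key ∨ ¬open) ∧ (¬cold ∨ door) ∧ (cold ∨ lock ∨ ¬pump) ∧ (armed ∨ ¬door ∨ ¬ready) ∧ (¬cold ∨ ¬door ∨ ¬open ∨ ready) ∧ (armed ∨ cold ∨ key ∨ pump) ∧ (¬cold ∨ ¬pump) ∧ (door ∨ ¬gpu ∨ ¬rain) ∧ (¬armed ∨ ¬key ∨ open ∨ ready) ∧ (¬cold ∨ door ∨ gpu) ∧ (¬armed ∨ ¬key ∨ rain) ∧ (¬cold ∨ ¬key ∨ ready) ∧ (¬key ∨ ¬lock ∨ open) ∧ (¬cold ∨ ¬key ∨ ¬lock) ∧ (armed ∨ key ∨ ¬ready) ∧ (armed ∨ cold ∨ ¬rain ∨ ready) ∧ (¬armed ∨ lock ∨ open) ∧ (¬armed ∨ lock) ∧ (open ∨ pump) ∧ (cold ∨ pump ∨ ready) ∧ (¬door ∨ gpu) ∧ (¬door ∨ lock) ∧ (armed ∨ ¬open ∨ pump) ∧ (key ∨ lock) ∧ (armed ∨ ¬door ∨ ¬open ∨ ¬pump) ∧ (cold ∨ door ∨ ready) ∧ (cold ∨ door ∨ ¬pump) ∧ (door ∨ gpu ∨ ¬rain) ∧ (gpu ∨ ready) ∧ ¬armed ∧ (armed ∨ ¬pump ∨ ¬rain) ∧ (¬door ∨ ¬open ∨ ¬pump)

open = False; pump = True; armed = False; door = True; lock = True; ready = False; cold = False; key = False; rain = False; gpu = True

Unit clause (¬armed) forces armed = False.
Try open = True:
  (armed ∨ ¬open ∨ pump) forces pump = True.
  (¬cold ∨ ¬pump) forces cold = False.
  (cold ∨ lock ∨ ¬pump) forces lock = True.
  (armed ∨ ¬door ∨ ¬open ∨ ¬pump) forces door = False.
  clause (cold ∨ door ∨ ¬pump) is falsified — backtrack.
So open = False.
  then (open ∨ pump) forces pump = True.
  then (armed ∨ ¬pump ∨ ¬rain) forces rain = False.
  then (¬cold ∨ ¬pump) forces cold = False.
  then (cold ∨ door ∨ ¬pump) forces door = True.
  then (cold ∨ lock ∨ ¬pump) forces lock = True.
  then (armed ∨ ¬door ∨ ¬ready) forces ready = False.
  then (¬key ∨ ¬lock ∨ open) forces key = False.
  then (¬door ∨ gpu) forces gpu = True.
All clauses satisfied.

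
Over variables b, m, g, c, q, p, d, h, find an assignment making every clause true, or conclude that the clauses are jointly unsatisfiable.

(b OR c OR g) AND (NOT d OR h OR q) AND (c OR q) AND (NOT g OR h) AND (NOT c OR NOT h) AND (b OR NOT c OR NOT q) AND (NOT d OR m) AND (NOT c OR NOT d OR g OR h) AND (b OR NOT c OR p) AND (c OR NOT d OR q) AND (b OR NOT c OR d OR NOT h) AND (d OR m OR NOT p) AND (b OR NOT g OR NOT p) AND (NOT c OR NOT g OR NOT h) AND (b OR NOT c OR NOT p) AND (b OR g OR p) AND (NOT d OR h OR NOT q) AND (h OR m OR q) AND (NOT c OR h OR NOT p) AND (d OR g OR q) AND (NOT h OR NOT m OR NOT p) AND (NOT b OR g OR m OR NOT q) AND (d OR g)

b: False, m: False, g: True, c: False, q: True, p: False, d: False, h: True

Set b = False.
Set m = False.
  then (NOT d OR m) forces d = False.
  then (d OR m OR NOT p) forces p = False.
  then (b OR g OR p) forces g = True.
  then (NOT g OR h) forces h = True.
  then (NOT c OR NOT h) forces c = False.
  then (c OR q) forces q = True.
All clauses satisfied.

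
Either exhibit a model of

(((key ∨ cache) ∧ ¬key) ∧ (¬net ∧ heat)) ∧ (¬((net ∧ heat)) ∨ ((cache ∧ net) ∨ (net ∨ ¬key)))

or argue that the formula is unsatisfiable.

key=F, net=F, cache=T, heat=T

  ((key ∨ cache) ∧ ¬key) ∧ (¬net ∧ heat) = True
    (key ∨ cache) ∧ ¬key = True
      key ∨ cache = True
      ¬key = True
    ¬net ∧ heat = True
      ¬net = True
  ¬((net ∧ heat)) ∨ ((cache ∧ net) ∨ (net ∨ ¬key)) = True
    ¬((net ∧ heat)) = True
      net ∧ heat = False
    (cache ∧ net) ∨ (net ∨ ¬key) = True
      cache ∧ net = False
      net ∨ ¬key = True
        ¬key = True
Both conjuncts True, so the formula holds.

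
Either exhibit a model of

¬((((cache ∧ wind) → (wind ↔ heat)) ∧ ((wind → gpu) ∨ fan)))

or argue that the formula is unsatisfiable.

fan = False, gpu = False, heat = False, wind = True, cache = False

  ¬((((cache ∧ wind) → (wind ↔ heat)) ∧ ((wind → gpu) ∨ fan))) = True
    ((cache ∧ wind) → (wind ↔ heat)) ∧ ((wind → gpu) ∨ fan) = False
      (cache ∧ wind) → (wind ↔ heat) = True
        cache ∧ wind = False
        wind ↔ heat = False
      (wind → gpu) ∨ fan = False
        wind → gpu = False
The formula evaluates to True.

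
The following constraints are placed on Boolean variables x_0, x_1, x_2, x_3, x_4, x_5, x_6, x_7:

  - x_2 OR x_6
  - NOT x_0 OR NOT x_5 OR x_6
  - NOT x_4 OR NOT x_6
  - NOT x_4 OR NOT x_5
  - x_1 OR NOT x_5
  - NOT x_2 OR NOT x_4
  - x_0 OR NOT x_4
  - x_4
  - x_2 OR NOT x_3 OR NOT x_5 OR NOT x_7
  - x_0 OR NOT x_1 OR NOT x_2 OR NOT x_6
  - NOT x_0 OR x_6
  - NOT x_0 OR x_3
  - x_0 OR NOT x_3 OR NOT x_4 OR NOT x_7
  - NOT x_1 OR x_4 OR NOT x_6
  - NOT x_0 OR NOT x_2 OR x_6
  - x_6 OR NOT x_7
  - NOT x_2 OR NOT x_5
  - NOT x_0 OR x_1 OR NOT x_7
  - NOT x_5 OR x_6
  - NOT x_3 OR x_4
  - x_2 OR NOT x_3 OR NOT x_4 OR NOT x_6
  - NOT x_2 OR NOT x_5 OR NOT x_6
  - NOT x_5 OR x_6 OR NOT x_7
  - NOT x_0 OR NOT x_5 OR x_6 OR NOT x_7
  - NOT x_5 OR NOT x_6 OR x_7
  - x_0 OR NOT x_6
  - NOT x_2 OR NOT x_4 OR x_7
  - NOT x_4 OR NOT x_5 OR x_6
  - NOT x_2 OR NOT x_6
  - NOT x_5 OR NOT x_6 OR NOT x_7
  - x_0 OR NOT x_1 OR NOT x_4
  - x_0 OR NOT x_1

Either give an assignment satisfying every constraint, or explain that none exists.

UNSATISFIABLE

Case x_4 = True:
  (NOT x_4 OR NOT x_6) forces x_6 = False.
  (x_2 OR x_6) forces x_2 = True.
  Clause (NOT x_2 OR NOT x_4) is falsified — contradiction.
Case x_4 = False:
  Clause (x_4) is falsified — contradiction.
Both cases fail, so the formula is unsatisfiable.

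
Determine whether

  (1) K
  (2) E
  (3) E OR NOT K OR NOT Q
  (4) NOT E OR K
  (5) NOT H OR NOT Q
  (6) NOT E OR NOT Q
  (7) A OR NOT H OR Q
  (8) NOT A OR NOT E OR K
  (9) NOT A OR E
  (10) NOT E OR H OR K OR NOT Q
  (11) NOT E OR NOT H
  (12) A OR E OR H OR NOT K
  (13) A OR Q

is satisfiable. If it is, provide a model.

K=T; H=F; E=T; A=T; Q=F

Unit clause (K) forces K = True.
Unit clause (E) forces E = True.
In (NOT E OR NOT Q) only NOT Q is left, so Q = False.
In (NOT E OR NOT H) only NOT H is left, so H = False.
In (A OR Q) only A is left, so A = True.
All clauses satisfied.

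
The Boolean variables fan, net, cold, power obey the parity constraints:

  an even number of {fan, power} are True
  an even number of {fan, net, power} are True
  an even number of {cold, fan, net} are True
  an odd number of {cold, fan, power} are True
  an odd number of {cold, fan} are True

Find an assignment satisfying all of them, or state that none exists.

Unsatisfiable

Adding constraints 1, 2, 3, 5 mod 2: every variable appears an even number of times on the left, so the left side is 0.
But the right sides sum to 1 (mod 2). 0 ≠ 1 — the system is inconsistent.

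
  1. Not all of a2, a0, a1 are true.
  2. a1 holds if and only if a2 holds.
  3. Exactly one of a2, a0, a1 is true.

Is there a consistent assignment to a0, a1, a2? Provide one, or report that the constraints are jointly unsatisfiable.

a0=T; a1=F; a2=F

  (1) {a2, a0, a1}: 1/3 true — not all ✓
  (2) a1=F, a2=F — same ✓
  (3) {a2, a0, a1}: 1 true — exactly one ✓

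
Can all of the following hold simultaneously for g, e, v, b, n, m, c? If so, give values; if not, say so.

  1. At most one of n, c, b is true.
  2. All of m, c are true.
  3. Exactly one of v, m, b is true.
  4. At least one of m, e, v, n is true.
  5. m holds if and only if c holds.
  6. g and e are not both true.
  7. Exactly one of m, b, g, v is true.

g = False, e = True, v = False, b = False, n = False, m = True, c = True

  (1) {n, c, b}: 1 true — at most one ✓
  (2) {m, c}: all 2 true ✓
  (3) {v, m, b}: 1 true — exactly one ✓
  (4) {m, e, v, n}: 2 true — at least one ✓
  (5) m=T, c=T — same ✓
  (6) g=F, e=T — not both ✓
  (7) {m, b, g, v}: 1 true — exactly one ✓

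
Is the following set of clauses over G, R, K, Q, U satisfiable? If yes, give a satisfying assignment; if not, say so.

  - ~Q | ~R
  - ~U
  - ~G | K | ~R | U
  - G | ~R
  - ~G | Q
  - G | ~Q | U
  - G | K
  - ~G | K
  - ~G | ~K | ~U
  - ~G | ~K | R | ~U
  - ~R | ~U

Unit clause (~U) forces U = False.
Set G = True.
  then (~G | Q) forces Q = True.
  then (~G | K) forces K = True.
  then (~Q | ~R) forces R = False.
All clauses satisfied.

G=T, R=F, K=T, Q=T, U=F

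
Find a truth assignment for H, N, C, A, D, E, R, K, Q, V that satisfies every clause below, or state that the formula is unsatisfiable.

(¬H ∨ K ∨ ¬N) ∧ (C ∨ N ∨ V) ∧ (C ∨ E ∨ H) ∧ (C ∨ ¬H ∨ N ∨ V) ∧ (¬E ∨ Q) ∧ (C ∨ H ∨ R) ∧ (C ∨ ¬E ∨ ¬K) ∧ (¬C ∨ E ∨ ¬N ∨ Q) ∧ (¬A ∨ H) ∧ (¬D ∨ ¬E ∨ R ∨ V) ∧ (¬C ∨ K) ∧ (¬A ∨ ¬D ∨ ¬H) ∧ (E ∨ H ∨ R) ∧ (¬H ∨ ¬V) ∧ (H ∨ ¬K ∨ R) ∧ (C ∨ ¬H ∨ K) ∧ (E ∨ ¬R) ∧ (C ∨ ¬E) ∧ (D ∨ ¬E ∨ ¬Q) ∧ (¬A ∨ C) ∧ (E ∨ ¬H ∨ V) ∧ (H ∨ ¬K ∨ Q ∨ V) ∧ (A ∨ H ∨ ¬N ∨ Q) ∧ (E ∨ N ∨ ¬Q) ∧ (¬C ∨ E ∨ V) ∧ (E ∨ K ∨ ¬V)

Set H = False.
  then (¬A ∨ H) forces A = False.
Set N = False.
Set C = True.
  then (¬C ∨ K) forces K = True.
  then (H ∨ ¬K ∨ R) forces R = True.
  then (E ∨ ¬R) forces E = True.
  then (¬E ∨ Q) forces Q = True.
  then (D ∨ ¬E ∨ ¬Q) forces D = True.
Set V = False.
All clauses satisfied.

H=F, N=F, C=T, A=F, D=T, E=T, R=T, K=T, Q=T, V=F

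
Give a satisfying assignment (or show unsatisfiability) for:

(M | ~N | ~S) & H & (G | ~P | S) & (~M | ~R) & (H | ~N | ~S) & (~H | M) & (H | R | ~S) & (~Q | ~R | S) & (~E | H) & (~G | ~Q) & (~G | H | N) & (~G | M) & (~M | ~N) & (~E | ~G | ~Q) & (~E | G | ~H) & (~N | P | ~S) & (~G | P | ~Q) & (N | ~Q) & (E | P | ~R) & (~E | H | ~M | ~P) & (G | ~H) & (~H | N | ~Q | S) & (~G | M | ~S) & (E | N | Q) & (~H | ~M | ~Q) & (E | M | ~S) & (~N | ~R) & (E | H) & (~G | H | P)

Unit clause (H) forces H = True.
In (~H | M) only M is left, so M = True.
In (~M | ~N) only ~N is left, so N = False.
In (N | ~Q) only ~Q is left, so Q = False.
In (G | ~H) only G is left, so G = True.
In (E | N | Q) only E is left, so E = True.
In (~M | ~R) only ~R is left, so R = False.
Set S = False.
Set P = False.
All clauses satisfied.

H = True, E = True, S = False, P = False, R = False, Q = False, G = True, N = False, M = True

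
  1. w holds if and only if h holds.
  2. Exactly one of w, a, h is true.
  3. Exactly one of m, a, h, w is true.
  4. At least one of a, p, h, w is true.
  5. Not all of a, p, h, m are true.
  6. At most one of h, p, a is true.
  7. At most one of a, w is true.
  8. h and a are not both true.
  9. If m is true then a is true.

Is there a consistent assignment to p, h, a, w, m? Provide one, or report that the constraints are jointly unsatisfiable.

p=F, h=F, a=T, w=F, m=F

  (1) w=F, h=F — same ✓
  (2) {w, a, h}: 1 true — exactly one ✓
  (3) {m, a, h, w}: 1 true — exactly one ✓
  (4) {a, p, h, w}: 1 true — at least one ✓
  (5) {a, p, h, m}: 1/4 true — not all ✓
  (6) {h, p, a}: 1 true — at most one ✓
  (7) {a, w}: 1 true — at most one ✓
  (8) h=F, a=T — not both ✓
  (9) m=F ⇒ a: vacuous ✓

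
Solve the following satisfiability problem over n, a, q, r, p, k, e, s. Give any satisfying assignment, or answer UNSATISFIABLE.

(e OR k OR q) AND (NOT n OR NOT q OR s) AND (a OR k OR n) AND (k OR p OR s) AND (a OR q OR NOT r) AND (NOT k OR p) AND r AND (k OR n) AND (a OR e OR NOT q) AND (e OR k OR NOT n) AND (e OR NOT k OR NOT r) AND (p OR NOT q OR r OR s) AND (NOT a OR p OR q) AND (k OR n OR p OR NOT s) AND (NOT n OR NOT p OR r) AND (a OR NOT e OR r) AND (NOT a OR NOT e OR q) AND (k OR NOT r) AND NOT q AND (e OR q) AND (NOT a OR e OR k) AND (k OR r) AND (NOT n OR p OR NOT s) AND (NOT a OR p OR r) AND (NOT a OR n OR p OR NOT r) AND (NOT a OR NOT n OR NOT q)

Case q = True:
  Clause (NOT q) is falsified — contradiction.
Case q = False:
  (r) forces r = True.
  (a OR q OR NOT r) forces a = True.
  (NOT a OR p OR q) forces p = True.
  (NOT a OR NOT e OR q) forces e = False.
  Clause (e OR q) is falsified — contradiction.
Both cases fail, so the formula is unsatisfiable.

The formula is unsatisfiable.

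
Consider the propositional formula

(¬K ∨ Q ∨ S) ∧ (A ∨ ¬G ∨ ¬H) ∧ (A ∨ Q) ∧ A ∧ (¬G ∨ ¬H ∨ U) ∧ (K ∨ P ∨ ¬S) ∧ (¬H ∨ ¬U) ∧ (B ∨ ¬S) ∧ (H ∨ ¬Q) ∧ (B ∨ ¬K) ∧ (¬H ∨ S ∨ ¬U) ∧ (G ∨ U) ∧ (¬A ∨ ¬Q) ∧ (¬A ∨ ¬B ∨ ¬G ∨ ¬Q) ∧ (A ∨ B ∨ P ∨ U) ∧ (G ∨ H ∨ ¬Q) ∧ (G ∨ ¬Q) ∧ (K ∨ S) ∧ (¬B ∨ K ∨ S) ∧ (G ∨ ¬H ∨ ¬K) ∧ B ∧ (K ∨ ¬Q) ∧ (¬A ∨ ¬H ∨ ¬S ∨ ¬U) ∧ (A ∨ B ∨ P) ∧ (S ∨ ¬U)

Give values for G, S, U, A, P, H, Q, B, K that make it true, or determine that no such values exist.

G = False, S = True, U = True, A = True, P = True, H = False, Q = False, B = True, K = True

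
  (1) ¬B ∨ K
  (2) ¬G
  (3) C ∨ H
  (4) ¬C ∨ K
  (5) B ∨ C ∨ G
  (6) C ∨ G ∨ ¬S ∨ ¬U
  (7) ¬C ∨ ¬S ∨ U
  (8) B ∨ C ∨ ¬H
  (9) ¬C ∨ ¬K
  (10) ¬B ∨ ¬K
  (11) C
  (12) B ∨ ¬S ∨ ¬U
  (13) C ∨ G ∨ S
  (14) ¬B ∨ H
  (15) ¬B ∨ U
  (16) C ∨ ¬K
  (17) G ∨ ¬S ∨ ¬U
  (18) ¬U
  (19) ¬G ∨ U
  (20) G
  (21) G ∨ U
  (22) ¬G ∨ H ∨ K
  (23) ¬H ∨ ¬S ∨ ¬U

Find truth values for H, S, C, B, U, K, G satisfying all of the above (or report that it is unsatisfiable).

Case G = True:
  Clause (¬G) is falsified — contradiction.
Case G = False:
  Clause (G) is falsified — contradiction.
Both cases fail, so the formula is unsatisfiable.

Unsatisfiable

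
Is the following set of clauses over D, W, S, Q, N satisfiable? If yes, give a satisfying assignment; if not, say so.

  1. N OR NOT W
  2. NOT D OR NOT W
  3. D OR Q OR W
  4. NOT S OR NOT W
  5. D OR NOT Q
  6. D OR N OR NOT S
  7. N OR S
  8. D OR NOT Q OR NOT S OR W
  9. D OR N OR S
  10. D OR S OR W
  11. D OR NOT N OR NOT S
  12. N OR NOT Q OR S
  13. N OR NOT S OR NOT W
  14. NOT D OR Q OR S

D = True, W = False, S = False, Q = True, N = True

Set D = True.
  then (NOT D OR NOT W) forces W = False.
Set S = False.
  then (N OR S) forces N = True.
  then (NOT D OR Q OR S) forces Q = True.
All clauses satisfied.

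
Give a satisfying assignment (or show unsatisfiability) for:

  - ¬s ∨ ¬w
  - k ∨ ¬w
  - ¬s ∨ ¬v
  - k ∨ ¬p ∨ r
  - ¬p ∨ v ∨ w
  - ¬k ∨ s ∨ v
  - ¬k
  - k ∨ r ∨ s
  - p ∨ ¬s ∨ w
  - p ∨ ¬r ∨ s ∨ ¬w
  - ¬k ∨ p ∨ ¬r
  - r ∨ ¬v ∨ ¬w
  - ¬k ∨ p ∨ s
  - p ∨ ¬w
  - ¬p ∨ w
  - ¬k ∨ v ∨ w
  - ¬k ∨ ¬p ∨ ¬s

r = True, p = False, s = False, k = False, w = False, v = False

Unit clause (¬k) forces k = False.
In (k ∨ ¬w) only ¬w is left, so w = False.
In (¬p ∨ w) only ¬p is left, so p = False.
In (p ∨ ¬s ∨ w) only ¬s is left, so s = False.
In (k ∨ r ∨ s) only r is left, so r = True.
Set v = False.
All clauses satisfied.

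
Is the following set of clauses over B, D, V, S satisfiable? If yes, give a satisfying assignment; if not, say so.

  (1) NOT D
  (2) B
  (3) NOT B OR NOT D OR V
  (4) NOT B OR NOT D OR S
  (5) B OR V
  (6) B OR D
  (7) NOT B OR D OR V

Unit clause (NOT D) forces D = False.
Unit clause (B) forces B = True.
In (NOT B OR D OR V) only V is left, so V = True.
Set S = False.
Check each clause:
  (NOT D): NOT D holds.
  (B): B holds.
  (NOT B OR NOT D OR V): NOT D holds.
  (NOT B OR NOT D OR S): NOT D holds.
  (B OR V): B holds.
  (B OR D): B holds.
  (NOT B OR D OR V): V holds.
All clauses satisfied.

B=T, D=F, V=T, S=F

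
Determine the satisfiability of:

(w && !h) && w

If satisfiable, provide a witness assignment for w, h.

w = True, h = False

  w && !h = True
    !h = True
Both conjuncts True, so the formula holds.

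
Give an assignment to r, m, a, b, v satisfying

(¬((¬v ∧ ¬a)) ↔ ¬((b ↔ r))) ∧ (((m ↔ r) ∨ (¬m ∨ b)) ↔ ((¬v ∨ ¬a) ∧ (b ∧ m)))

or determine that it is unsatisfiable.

r=F, m=T, a=T, b=T, v=F

  ¬((¬v ∧ ¬a)) ↔ ¬((b ↔ r)) = True
    ¬((¬v ∧ ¬a)) = True
      ¬v ∧ ¬a = False
        ¬v = True
        ¬a = False
    ¬((b ↔ r)) = True
      b ↔ r = False
  ((m ↔ r) ∨ (¬m ∨ b)) ↔ ((¬v ∨ ¬a) ∧ (b ∧ m)) = True
    (m ↔ r) ∨ (¬m ∨ b) = True
      m ↔ r = False
      ¬m ∨ b = True
        ¬m = False
    (¬v ∨ ¬a) ∧ (b ∧ m) = True
      ¬v ∨ ¬a = True
        ¬v = True
        ¬a = False
      b ∧ m = True
Both conjuncts True, so the formula holds.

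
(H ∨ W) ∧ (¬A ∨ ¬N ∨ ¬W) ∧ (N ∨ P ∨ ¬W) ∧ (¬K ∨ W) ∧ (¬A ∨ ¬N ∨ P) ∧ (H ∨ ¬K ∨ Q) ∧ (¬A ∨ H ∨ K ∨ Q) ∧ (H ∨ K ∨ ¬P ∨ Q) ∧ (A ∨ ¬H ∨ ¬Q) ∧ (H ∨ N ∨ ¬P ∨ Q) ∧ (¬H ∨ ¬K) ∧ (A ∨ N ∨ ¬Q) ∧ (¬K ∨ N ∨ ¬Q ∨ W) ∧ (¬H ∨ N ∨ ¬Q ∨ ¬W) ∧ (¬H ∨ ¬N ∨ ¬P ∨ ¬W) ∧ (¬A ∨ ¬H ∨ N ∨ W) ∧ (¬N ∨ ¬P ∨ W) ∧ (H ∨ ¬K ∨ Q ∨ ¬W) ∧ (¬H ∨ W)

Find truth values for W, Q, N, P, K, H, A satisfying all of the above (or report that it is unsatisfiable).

W=T; Q=F; N=T; P=F; K=F; H=F; A=F

Try W = False:
  (H ∨ W) forces H = True.
  clause (¬H ∨ W) is falsified — backtrack.
So W = True.
Set Q = False.
Set N = True.
  then (¬A ∨ ¬N ∨ ¬W) forces A = False.
Try P = True:
  (¬H ∨ ¬N ∨ ¬P ∨ ¬W) forces H = False.
  (H ∨ ¬K ∨ Q) forces K = False.
  clause (H ∨ K ∨ ¬P ∨ Q) is falsified — backtrack.
So P = False.
Set K = False.
Set H = False.
All clauses satisfied.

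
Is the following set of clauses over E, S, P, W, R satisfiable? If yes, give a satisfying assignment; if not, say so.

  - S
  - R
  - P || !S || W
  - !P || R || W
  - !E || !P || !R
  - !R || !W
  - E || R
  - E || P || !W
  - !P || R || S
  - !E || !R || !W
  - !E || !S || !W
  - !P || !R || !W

Unit clause (S) forces S = True.
Unit clause (R) forces R = True.
In (!R || !W) only !W is left, so W = False.
In (P || !S || W) only P is left, so P = True.
In (!E || !P || !R) only !E is left, so E = False.
All clauses satisfied.

E = False; S = True; P = True; W = False; R = True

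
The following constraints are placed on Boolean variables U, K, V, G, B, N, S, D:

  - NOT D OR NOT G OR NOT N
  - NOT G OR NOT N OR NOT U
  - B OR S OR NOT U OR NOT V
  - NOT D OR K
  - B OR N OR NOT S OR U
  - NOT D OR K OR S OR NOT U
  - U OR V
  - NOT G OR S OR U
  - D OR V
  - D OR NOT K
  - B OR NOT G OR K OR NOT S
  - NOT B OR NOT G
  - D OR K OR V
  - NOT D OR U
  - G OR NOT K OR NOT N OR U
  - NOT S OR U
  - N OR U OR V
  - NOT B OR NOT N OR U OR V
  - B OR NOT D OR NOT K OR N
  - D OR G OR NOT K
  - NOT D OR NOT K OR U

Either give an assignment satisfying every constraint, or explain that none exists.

Set U = True.
Set K = False.
  then (NOT D OR K) forces D = False.
  then (D OR V) forces V = True.
Try G = True:
  (NOT G OR NOT N OR NOT U) forces N = False.
  (NOT B OR NOT G) forces B = False.
  (B OR S OR NOT U OR NOT V) forces S = True.
  clause (B OR NOT G OR K OR NOT S) is falsified — backtrack.
So G = False.
Set B = False.
  then (B OR S OR NOT U OR NOT V) forces S = True.
Set N = True.
All clauses satisfied.

U = True, K = False, V = True, G = False, B = False, N = True, S = True, D = False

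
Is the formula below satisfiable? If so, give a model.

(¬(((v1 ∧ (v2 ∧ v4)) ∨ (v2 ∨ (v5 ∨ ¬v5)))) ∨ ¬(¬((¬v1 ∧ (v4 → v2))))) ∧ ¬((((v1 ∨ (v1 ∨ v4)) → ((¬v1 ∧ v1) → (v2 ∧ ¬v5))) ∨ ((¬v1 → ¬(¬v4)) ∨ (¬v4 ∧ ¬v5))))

UNSATISFIABLE

The conjunct ¬((((v1 ∨ (v1 ∨ v4)) → ((¬v1 ∧ v1) → (v2 ∧ ¬v5))) ∨ ((¬v1 → ¬(¬v4)) ∨ (¬v4 ∧ ¬v5)))) is unsatisfiable on its own:
  v1 = True: this becomes ¬((True ∨ True)) = False.
  v1 = False: this becomes ¬((True ∨ (¬(¬v4) ∨ (¬v4 ∧ ¬v5)))) = False.
So the whole conjunction is unsatisfiable.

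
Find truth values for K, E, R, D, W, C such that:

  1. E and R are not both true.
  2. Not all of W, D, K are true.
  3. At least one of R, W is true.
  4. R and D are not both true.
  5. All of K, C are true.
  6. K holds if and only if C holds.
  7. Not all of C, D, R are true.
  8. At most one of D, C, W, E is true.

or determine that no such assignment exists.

K = True, E = False, R = True, D = False, W = False, C = True

  (1) E=F, R=T — not both ✓
  (2) {W, D, K}: 1/3 true — not all ✓
  (3) {R, W}: 1 true — at least one ✓
  (4) R=T, D=F — not both ✓
  (5) {K, C}: all 2 true ✓
  (6) K=T, C=T — same ✓
  (7) {C, D, R}: 2/3 true — not all ✓
  (8) {D, C, W, E}: 1 true — at most one ✓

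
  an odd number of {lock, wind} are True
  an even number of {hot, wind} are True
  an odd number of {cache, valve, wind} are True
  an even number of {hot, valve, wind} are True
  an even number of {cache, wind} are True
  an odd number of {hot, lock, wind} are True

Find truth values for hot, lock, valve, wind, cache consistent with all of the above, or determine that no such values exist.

No satisfying assignment exists.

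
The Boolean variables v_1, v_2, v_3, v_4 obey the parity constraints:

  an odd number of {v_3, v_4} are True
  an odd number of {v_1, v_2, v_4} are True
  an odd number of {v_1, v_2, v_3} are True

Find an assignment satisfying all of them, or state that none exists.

Adding constraints 1, 2, 3 mod 2: every variable appears an even number of times on the left, so the left side is 0.
But the right sides sum to 1 (mod 2). 0 ≠ 1 — the system is inconsistent.

UNSATISFIABLE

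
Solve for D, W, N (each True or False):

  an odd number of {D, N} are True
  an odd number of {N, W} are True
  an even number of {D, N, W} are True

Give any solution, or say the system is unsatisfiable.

D: True; W: True; N: False

{D, N}: 1 true → odd ✓
{N, W}: 1 true → odd ✓
{D, N, W}: 2 true → even ✓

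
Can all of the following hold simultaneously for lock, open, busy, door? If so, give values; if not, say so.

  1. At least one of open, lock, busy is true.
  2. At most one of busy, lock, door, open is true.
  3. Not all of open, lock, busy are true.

lock=F, open=F, busy=T, door=F

  (1) {open, lock, busy}: 1 true — at least one ✓
  (2) {busy, lock, door, open}: 1 true — at most one ✓
  (3) {open, lock, busy}: 1/3 true — not all ✓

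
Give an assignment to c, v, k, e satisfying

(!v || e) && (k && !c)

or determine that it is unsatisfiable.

c=F, v=F, k=T, e=F

  !v || e = True
    !v = True
  k && !c = True
    !c = True
Both conjuncts True, so the formula holds.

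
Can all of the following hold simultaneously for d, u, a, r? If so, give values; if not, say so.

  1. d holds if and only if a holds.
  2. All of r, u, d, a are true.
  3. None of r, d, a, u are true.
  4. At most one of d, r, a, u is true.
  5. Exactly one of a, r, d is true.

Case d = True:
  Constraint (3) is violated (d=T) — contradiction.
Case d = False:
  Constraint (2) is violated (d=F) — contradiction.
Both cases fail — unsatisfiable.

The formula is unsatisfiable.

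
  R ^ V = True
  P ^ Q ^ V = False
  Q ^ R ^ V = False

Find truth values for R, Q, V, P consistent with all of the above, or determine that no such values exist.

R: True, Q: True, V: False, P: True

R ^ V = T ^ F = True ✓
P ^ Q ^ V = T ^ T ^ F = False ✓
Q ^ R ^ V = T ^ T ^ F = False ✓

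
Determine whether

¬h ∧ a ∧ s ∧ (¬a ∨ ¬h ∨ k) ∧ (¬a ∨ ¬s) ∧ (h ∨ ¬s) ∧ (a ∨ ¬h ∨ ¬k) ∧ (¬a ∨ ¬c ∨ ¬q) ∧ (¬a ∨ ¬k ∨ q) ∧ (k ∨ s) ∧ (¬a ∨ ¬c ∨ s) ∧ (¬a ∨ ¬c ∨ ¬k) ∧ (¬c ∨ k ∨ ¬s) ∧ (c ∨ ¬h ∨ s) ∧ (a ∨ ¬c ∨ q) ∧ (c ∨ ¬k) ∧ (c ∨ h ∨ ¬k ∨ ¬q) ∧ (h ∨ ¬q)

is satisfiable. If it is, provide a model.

Case s = True:
  (¬h) forces h = False.
  Clause (h ∨ ¬s) is falsified — contradiction.
Case s = False:
  Clause (s) is falsified — contradiction.
Both cases fail, so the formula is unsatisfiable.

UNSATISFIABLE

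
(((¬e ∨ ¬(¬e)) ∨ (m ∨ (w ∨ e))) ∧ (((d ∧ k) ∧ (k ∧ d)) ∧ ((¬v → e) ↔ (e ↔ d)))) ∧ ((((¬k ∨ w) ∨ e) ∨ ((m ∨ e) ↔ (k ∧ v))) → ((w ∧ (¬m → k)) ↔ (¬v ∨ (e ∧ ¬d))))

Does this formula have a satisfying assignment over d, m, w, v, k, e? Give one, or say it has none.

d: True, m: False, w: True, v: False, k: True, e: True

  ((¬e ∨ ¬(¬e)) ∨ (m ∨ (w ∨ e))) ∧ (((d ∧ k) ∧ (k ∧ d)) ∧ ((¬v → e) ↔ (e ↔ d))) = True
    (¬e ∨ ¬(¬e)) ∨ (m ∨ (w ∨ e)) = True
      ¬e ∨ ¬(¬e) = True
        ¬e = False
        ¬(¬e) = True
          ¬e = False
      m ∨ (w ∨ e) = True
        w ∨ e = True
    ((d ∧ k) ∧ (k ∧ d)) ∧ ((¬v → e) ↔ (e ↔ d)) = True
      (d ∧ k) ∧ (k ∧ d) = True
        d ∧ k = True
        k ∧ d = True
      (¬v → e) ↔ (e ↔ d) = True
        ¬v → e = True
          ¬v = True
        e ↔ d = True
  (((¬k ∨ w) ∨ e) ∨ ((m ∨ e) ↔ (k ∧ v))) → ((w ∧ (¬m → k)) ↔ (¬v ∨ (e ∧ ¬d))) = True
    ((¬k ∨ w) ∨ e) ∨ ((m ∨ e) ↔ (k ∧ v)) = True
      (¬k ∨ w) ∨ e = True
        ¬k ∨ w = True
          ¬k = False
      (m ∨ e) ↔ (k ∧ v) = False
        m ∨ e = True
        k ∧ v = False
    (w ∧ (¬m → k)) ↔ (¬v ∨ (e ∧ ¬d)) = True
      w ∧ (¬m → k) = True
        ¬m → k = True
          ¬m = True
      ¬v ∨ (e ∧ ¬d) = True
        ¬v = True
        e ∧ ¬d = False
          ¬d = False
Both conjuncts True, so the formula holds.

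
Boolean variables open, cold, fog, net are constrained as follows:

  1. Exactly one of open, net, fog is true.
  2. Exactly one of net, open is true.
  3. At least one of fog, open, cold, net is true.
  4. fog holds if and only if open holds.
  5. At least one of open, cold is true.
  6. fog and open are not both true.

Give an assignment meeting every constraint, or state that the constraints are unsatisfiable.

open = False, cold = True, fog = False, net = True

  (1) {open, net, fog}: 1 true — exactly one ✓
  (2) {net, open}: 1 true — exactly one ✓
  (3) {fog, open, cold, net}: 2 true — at least one ✓
  (4) fog=F, open=F — same ✓
  (5) {open, cold}: 1 true — at least one ✓
  (6) fog=F, open=F — not both ✓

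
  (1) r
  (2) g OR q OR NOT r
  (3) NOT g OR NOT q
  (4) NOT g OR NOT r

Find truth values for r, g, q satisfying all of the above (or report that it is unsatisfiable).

Unit clause (r) forces r = True.
In (NOT g OR NOT r) only NOT g is left, so g = False.
In (g OR q OR NOT r) only q is left, so q = True.
Check each clause:
  (r): r holds.
  (g OR q OR NOT r): q holds.
  (NOT g OR NOT q): NOT g holds.
  (NOT g OR NOT r): NOT g holds.
All clauses satisfied.

r = True; g = False; q = True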